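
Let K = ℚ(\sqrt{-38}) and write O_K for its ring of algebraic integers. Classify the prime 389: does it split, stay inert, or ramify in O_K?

inert

d = -38 ≡ 2 (mod 4), so O_K = ℤ[√-38] and disc(K) = 4d = -152.
389 ∤ -152, so 389 is unramified.
Legendre symbol by Euler's criterion: (-38/389) ≡ (-38)^194 ≡ 388 (mod 389), i.e. (-38/389) = -1.
Legendre symbol -1 ⇒ 389 is inert.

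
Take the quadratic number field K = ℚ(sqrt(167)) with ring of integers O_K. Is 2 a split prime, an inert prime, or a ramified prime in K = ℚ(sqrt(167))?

167 mod 4 = 3, hence disc K = 4·167 = 668 and O_K = ℤ[√167].
2 divides disc(K) = 668, so 2 ramifies.

p ramifies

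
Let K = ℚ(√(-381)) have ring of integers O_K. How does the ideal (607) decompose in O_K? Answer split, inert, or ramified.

Since -381 ≢ 1 mod 4, the ring of integers is ℤ[√-381] with discriminant 4·(-381) = -1524.
Since gcd(607, -1524) = 1 the prime 607 does not ramify.
Euler's criterion: (-381)^303 mod 607 = 606. Thus (-381|607) = -1.
d is a non-residue mod p, hence 607 remains inert in O_K.

inert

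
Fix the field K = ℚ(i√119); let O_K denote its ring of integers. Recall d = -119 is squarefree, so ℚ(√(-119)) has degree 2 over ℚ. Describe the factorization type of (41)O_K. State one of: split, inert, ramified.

Since -119 ≡ 1 mod 4, the ring of integers is ℤ[(1+√-119)/2] with discriminant -119.
Since gcd(41, -119) = 1 the prime 41 does not ramify.
Legendre symbol by Euler's criterion: (-119/41) ≡ (-119)^20 ≡ 1 (mod 41), i.e. (-119/41) = 1.
(-119/41) = 1, so 41 splits.

splits completely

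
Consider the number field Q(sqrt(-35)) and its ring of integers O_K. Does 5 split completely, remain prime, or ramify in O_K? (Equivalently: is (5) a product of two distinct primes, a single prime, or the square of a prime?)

d = -35 ≡ 1 (mod 4), so O_K = ℤ[(1+√-35)/2] and disc(K) = d = -35.
5 divides disc(K) = -35, so 5 ramifies.

ramifies in O_K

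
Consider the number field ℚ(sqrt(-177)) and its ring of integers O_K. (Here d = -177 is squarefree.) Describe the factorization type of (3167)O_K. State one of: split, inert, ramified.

-177 mod 4 = 3, hence disc K = 4·(-177) = -708 and O_K = ℤ[√-177].
3167 ∤ -708, so 3167 is unramified.
Legendre symbol by Euler's criterion: (-177/3167) ≡ (-177)^1583 ≡ 3166 (mod 3167), i.e. (-177/3167) = -1.
d is a non-residue mod p, hence 3167 remains inert in O_K.

remains prime (inert)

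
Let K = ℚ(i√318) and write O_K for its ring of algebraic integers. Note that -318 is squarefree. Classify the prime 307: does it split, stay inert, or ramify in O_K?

-318 mod 4 = 2, hence disc K = 4·(-318) = -1272 and O_K = ℤ[√-318].
307 ∤ -1272, so 307 is unramified.
Legendre symbol by Euler's criterion: (-318/307) ≡ (-318)^153 ≡ 306 (mod 307), i.e. (-318/307) = -1.
d is a non-residue mod p, hence 307 remains inert in O_K.

inert — (307) stays prime in O_K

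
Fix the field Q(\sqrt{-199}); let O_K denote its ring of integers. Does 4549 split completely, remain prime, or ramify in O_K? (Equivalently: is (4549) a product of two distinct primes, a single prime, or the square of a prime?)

inert — (4549) stays prime in O_K

-199 mod 4 = 1, hence disc K = -199 and O_K = ℤ[(1+√-199)/2].
disc(K) = -199 is not divisible by 4549; 4549 is unramified.
Euler's criterion: (-199)^2274 mod 4549 = 4548. Thus (-199|4549) = -1.
Legendre symbol -1 ⇒ 4549 is inert.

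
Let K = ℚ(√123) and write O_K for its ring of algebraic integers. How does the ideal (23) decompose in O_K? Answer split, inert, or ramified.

d = 123 ≡ 3 (mod 4), so O_K = ℤ[√123] and disc(K) = 4d = 492.
23 ∤ 492, so 23 is unramified.
(123/23) = 8^11 mod 23 = 1, giving Legendre symbol 1.
Legendre symbol 1 ⇒ 23 is split.

p splits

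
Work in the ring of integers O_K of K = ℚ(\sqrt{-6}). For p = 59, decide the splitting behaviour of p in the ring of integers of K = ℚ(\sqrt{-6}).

d = -6 ≡ 2 (mod 4), so O_K = ℤ[√-6] and disc(K) = 4d = -24.
disc(K) = -24 is not divisible by 59; 59 is unramified.
(-6/59) = 53^29 mod 59 = 1, giving Legendre symbol 1.
Legendre symbol 1 ⇒ 59 is split.

splits completely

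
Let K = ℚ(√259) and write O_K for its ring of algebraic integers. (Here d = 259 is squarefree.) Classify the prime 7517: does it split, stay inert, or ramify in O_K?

splits completely

d = 259 ≡ 3 (mod 4), so O_K = ℤ[√259] and disc(K) = 4d = 1036.
7517 ∤ 1036, so 7517 is unramified.
Compute (259/7517) via Euler: 259^((7517-1)/2) mod 7517 = 1, so (259/7517) = 1.
Legendre symbol 1 ⇒ 7517 is split.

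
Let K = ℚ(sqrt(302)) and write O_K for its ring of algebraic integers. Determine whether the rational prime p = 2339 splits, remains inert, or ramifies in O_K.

d = 302 ≡ 2 (mod 4), so O_K = ℤ[√302] and disc(K) = 4d = 1208.
2339 ∤ 1208, so 2339 is unramified.
(302/2339) = 302^1169 mod 2339 = 1, giving Legendre symbol 1.
(302/2339) = 1, so 2339 splits.

2339 splits in O_K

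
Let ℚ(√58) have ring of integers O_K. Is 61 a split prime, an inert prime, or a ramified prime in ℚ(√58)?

Since 58 ≢ 1 mod 4, the ring of integers is ℤ[√58] with discriminant 4·58 = 232.
Since gcd(61, 232) = 1 the prime 61 does not ramify.
Legendre symbol by Euler's criterion: (58/61) ≡ 58^30 ≡ 1 (mod 61), i.e. (58/61) = 1.
d is a quadratic residue mod p, hence 61 splits in O_K.

split — (61) = 𝔭₁𝔭₂ with 𝔭₁ ≠ 𝔭₂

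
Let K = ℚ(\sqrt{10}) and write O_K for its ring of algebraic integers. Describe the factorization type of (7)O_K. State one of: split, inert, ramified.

inert

10 mod 4 = 2, hence disc K = 4·10 = 40 and O_K = ℤ[√10].
Since gcd(7, 40) = 1 the prime 7 does not ramify.
Compute (10/7) via Euler: 3^((7-1)/2) mod 7 = 6, so (10/7) = -1.
(10/7) = -1, so 7 is inert.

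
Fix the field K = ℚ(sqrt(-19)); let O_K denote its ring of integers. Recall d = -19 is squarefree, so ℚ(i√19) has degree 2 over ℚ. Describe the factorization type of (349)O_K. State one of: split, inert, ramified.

split — (349) = 𝔭₁𝔭₂ with 𝔭₁ ≠ 𝔭₂

Since -19 ≡ 1 mod 4, the ring of integers is ℤ[(1+√-19)/2] with discriminant -19.
349 ∤ -19, so 349 is unramified.
Compute (-19/349) via Euler: 330^((349-1)/2) mod 349 = 1, so (-19/349) = 1.
Legendre symbol 1 ⇒ 349 is split.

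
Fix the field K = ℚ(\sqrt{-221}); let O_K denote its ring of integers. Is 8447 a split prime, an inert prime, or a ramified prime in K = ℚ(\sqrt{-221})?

inert — (8447) stays prime in O_K

d = -221 ≡ 3 (mod 4), so O_K = ℤ[√-221] and disc(K) = 4d = -884.
8447 ∤ -884, so 8447 is unramified.
Compute (-221/8447) via Euler: 8226^((8447-1)/2) mod 8447 = 8446, so (-221/8447) = -1.
Legendre symbol -1 ⇒ 8447 is inert.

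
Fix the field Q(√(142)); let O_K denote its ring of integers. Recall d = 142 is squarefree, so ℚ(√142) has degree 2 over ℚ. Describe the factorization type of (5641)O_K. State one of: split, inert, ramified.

splits completely

Since 142 ≢ 1 mod 4, the ring of integers is ℤ[√142] with discriminant 4·142 = 568.
Since gcd(5641, 568) = 1 the prime 5641 does not ramify.
Euler's criterion: 142^2820 mod 5641 = 1. Thus (142|5641) = 1.
(142/5641) = 1, so 5641 splits.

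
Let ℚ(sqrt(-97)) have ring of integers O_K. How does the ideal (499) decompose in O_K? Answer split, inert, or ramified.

-97 mod 4 = 3, hence disc K = 4·(-97) = -388 and O_K = ℤ[√-97].
499 ∤ -388, so 499 is unramified.
Legendre symbol by Euler's criterion: (-97/499) ≡ (-97)^249 ≡ 1 (mod 499), i.e. (-97/499) = 1.
d is a quadratic residue mod p, hence 499 splits in O_K.

split — (499) = 𝔭₁𝔭₂ with 𝔭₁ ≠ 𝔭₂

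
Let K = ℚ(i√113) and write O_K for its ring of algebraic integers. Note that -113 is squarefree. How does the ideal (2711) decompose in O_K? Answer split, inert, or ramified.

remains prime (inert)

-113 mod 4 = 3, hence disc K = 4·(-113) = -452 and O_K = ℤ[√-113].
disc(K) = -452 is not divisible by 2711; 2711 is unramified.
Legendre symbol by Euler's criterion: (-113/2711) ≡ (-113)^1355 ≡ 2710 (mod 2711), i.e. (-113/2711) = -1.
Legendre symbol -1 ⇒ 2711 is inert.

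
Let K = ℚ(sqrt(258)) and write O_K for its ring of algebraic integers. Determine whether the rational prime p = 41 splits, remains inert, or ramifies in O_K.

inert

Since 258 ≢ 1 mod 4, the ring of integers is ℤ[√258] with discriminant 4·258 = 1032.
41 ∤ 1032, so 41 is unramified.
Legendre symbol by Euler's criterion: (258/41) ≡ 258^20 ≡ 40 (mod 41), i.e. (258/41) = -1.
Legendre symbol -1 ⇒ 41 is inert.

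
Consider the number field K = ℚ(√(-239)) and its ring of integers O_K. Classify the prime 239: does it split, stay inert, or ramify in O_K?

Since -239 ≡ 1 mod 4, the ring of integers is ℤ[(1+√-239)/2] with discriminant -239.
Ramification test: 239 | -239. The prime 239 ramifies in K.

ramified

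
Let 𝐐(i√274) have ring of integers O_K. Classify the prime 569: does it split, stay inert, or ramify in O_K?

569 remains inert

Since -274 ≢ 1 mod 4, the ring of integers is ℤ[√-274] with discriminant 4·(-274) = -1096.
569 ∤ -1096, so 569 is unramified.
Compute (-274/569) via Euler: 295^((569-1)/2) mod 569 = 568, so (-274/569) = -1.
d is a non-residue mod p, hence 569 remains inert in O_K.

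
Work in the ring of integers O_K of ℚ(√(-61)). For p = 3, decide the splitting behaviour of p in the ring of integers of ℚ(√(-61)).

inert — (3) stays prime in O_K

d = -61 ≡ 3 (mod 4), so O_K = ℤ[√-61] and disc(K) = 4d = -244.
Since gcd(3, -244) = 1 the prime 3 does not ramify.
Legendre symbol by Euler's criterion: (-61/3) ≡ (-61)^1 ≡ 2 (mod 3), i.e. (-61/3) = -1.
d is a non-residue mod p, hence 3 remains inert in O_K.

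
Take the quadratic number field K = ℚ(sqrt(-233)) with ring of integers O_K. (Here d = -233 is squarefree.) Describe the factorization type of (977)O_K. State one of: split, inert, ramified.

p is inert

Since -233 ≢ 1 mod 4, the ring of integers is ℤ[√-233] with discriminant 4·(-233) = -932.
Since gcd(977, -932) = 1 the prime 977 does not ramify.
Compute (-233/977) via Euler: 744^((977-1)/2) mod 977 = 976, so (-233/977) = -1.
d is a non-residue mod p, hence 977 remains inert in O_K.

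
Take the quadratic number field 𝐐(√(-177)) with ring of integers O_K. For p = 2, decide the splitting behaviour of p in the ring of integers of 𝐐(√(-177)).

d = -177 ≡ 3 (mod 4), so O_K = ℤ[√-177] and disc(K) = 4d = -708.
2 divides disc(K) = -708, so 2 ramifies.

ramified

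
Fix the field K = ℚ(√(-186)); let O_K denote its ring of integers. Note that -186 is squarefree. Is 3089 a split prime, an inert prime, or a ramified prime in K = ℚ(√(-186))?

-186 mod 4 = 2, hence disc K = 4·(-186) = -744 and O_K = ℤ[√-186].
disc(K) = -744 is not divisible by 3089; 3089 is unramified.
Euler's criterion: (-186)^1544 mod 3089 = 3088. Thus (-186|3089) = -1.
Legendre symbol -1 ⇒ 3089 is inert.

remains prime (inert)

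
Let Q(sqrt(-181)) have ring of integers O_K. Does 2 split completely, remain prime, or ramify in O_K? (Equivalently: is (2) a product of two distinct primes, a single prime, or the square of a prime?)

Since -181 ≢ 1 mod 4, the ring of integers is ℤ[√-181] with discriminant 4·(-181) = -724.
disc(K) = -724 = 2·(-362), so p = 2 is ramified.

ramified — (2) = 𝔭²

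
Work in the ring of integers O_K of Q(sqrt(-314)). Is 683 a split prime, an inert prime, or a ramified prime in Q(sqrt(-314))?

-314 mod 4 = 2, hence disc K = 4·(-314) = -1256 and O_K = ℤ[√-314].
Since gcd(683, -1256) = 1 the prime 683 does not ramify.
Euler's criterion: (-314)^341 mod 683 = 682. Thus (-314|683) = -1.
d is a non-residue mod p, hence 683 remains inert in O_K.

p is inert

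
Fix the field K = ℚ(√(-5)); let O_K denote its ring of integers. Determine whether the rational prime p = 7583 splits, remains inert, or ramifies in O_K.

-5 mod 4 = 3, hence disc K = 4·(-5) = -20 and O_K = ℤ[√-5].
Since gcd(7583, -20) = 1 the prime 7583 does not ramify.
Euler's criterion: (-5)^3791 mod 7583 = 1. Thus (-5|7583) = 1.
d is a quadratic residue mod p, hence 7583 splits in O_K.

splits completely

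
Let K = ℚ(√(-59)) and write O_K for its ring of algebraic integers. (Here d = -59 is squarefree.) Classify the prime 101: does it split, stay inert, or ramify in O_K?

-59 mod 4 = 1, hence disc K = -59 and O_K = ℤ[(1+√-59)/2].
101 ∤ -59, so 101 is unramified.
Legendre symbol by Euler's criterion: (-59/101) ≡ (-59)^50 ≡ 100 (mod 101), i.e. (-59/101) = -1.
d is a non-residue mod p, hence 101 remains inert in O_K.

inert — (101) stays prime in O_K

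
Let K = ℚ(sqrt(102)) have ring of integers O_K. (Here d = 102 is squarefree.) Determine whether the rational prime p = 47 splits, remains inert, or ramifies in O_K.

47 splits in O_K

Since 102 ≢ 1 mod 4, the ring of integers is ℤ[√102] with discriminant 4·102 = 408.
47 ∤ 408, so 47 is unramified.
Compute (102/47) via Euler: 8^((47-1)/2) mod 47 = 1, so (102/47) = 1.
d is a quadratic residue mod p, hence 47 splits in O_K.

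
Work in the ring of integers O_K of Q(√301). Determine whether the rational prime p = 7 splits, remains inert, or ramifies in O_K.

p ramifies

301 mod 4 = 1, hence disc K = 301 and O_K = ℤ[(1+√301)/2].
Ramification test: 7 | 301. The prime 7 ramifies in K.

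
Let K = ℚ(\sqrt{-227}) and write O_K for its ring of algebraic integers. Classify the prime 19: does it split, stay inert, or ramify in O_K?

19 splits in O_K

Since -227 ≡ 1 mod 4, the ring of integers is ℤ[(1+√-227)/2] with discriminant -227.
Since gcd(19, -227) = 1 the prime 19 does not ramify.
Legendre symbol by Euler's criterion: (-227/19) ≡ (-227)^9 ≡ 1 (mod 19), i.e. (-227/19) = 1.
Legendre symbol 1 ⇒ 19 is split.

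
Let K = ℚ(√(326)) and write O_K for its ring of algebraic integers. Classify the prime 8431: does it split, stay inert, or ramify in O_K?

inert — (8431) stays prime in O_K

d = 326 ≡ 2 (mod 4), so O_K = ℤ[√326] and disc(K) = 4d = 1304.
disc(K) = 1304 is not divisible by 8431; 8431 is unramified.
Compute (326/8431) via Euler: 326^((8431-1)/2) mod 8431 = 8430, so (326/8431) = -1.
Legendre symbol -1 ⇒ 8431 is inert.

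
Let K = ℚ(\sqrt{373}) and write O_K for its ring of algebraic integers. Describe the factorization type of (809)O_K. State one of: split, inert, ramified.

p splits

373 mod 4 = 1, hence disc K = 373 and O_K = ℤ[(1+√373)/2].
Since gcd(809, 373) = 1 the prime 809 does not ramify.
Euler's criterion: 373^404 mod 809 = 1. Thus (373|809) = 1.
(373/809) = 1, so 809 splits.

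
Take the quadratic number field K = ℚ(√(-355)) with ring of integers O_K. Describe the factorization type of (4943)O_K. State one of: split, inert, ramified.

d = -355 ≡ 1 (mod 4), so O_K = ℤ[(1+√-355)/2] and disc(K) = d = -355.
4943 ∤ -355, so 4943 is unramified.
Euler's criterion: (-355)^2471 mod 4943 = 1. Thus (-355|4943) = 1.
(-355/4943) = 1, so 4943 splits.

split — (4943) = 𝔭₁𝔭₂ with 𝔭₁ ≠ 𝔭₂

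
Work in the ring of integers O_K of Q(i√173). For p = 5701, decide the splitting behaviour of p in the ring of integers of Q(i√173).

-173 mod 4 = 3, hence disc K = 4·(-173) = -692 and O_K = ℤ[√-173].
disc(K) = -692 is not divisible by 5701; 5701 is unramified.
Euler's criterion: (-173)^2850 mod 5701 = 5700. Thus (-173|5701) = -1.
(-173/5701) = -1, so 5701 is inert.

5701 remains inert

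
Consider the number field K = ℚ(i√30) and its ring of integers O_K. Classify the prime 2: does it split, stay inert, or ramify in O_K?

-30 mod 4 = 2, hence disc K = 4·(-30) = -120 and O_K = ℤ[√-30].
Ramification test: 2 | -120. The prime 2 ramifies in K.

p ramifies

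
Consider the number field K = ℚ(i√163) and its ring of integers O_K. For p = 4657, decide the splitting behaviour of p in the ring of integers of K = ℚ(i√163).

4657 splits in O_K

-163 mod 4 = 1, hence disc K = -163 and O_K = ℤ[(1+√-163)/2].
Since gcd(4657, -163) = 1 the prime 4657 does not ramify.
Euler's criterion: (-163)^2328 mod 4657 = 1. Thus (-163|4657) = 1.
d is a quadratic residue mod p, hence 4657 splits in O_K.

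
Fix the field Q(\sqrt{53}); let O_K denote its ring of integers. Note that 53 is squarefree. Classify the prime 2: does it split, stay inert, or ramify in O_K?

53 mod 4 = 1, hence disc K = 53 and O_K = ℤ[(1+√53)/2].
disc(K) = 53 is not divisible by 2; 2 is unramified.
Checking d mod 8: 53 ≡ 5. Hence 2 is inert in O_K.

2 remains inert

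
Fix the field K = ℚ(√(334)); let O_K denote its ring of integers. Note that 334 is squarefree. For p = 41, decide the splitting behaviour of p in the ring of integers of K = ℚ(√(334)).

remains prime (inert)

Since 334 ≢ 1 mod 4, the ring of integers is ℤ[√334] with discriminant 4·334 = 1336.
41 ∤ 1336, so 41 is unramified.
(334/41) = 6^20 mod 41 = 40, giving Legendre symbol -1.
(334/41) = -1, so 41 is inert.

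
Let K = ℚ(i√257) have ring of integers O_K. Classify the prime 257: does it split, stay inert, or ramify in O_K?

ramified — (257) = 𝔭²

-257 mod 4 = 3, hence disc K = 4·(-257) = -1028 and O_K = ℤ[√-257].
Ramification test: 257 | -1028. The prime 257 ramifies in K.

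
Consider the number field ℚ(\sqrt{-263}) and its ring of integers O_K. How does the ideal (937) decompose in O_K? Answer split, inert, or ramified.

-263 mod 4 = 1, hence disc K = -263 and O_K = ℤ[(1+√-263)/2].
disc(K) = -263 is not divisible by 937; 937 is unramified.
(-263/937) = 674^468 mod 937 = 1, giving Legendre symbol 1.
(-263/937) = 1, so 937 splits.

p splits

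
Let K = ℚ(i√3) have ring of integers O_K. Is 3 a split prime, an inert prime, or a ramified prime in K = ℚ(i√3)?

-3 mod 4 = 1, hence disc K = -3 and O_K = ℤ[(1+√-3)/2].
disc(K) = -3 = 3·(-1), so p = 3 is ramified.

p ramifies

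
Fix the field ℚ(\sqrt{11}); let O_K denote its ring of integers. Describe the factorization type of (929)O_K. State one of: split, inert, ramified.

929 splits in O_K

Since 11 ≢ 1 mod 4, the ring of integers is ℤ[√11] with discriminant 4·11 = 44.
Since gcd(929, 44) = 1 the prime 929 does not ramify.
Compute (11/929) via Euler: 11^((929-1)/2) mod 929 = 1, so (11/929) = 1.
d is a quadratic residue mod p, hence 929 splits in O_K.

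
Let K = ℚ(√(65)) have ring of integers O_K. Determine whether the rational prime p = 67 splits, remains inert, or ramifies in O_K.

65 mod 4 = 1, hence disc K = 65 and O_K = ℤ[(1+√65)/2].
disc(K) = 65 is not divisible by 67; 67 is unramified.
Euler's criterion: 65^33 mod 67 = 1. Thus (65|67) = 1.
Legendre symbol 1 ⇒ 67 is split.

split — (67) = 𝔭₁𝔭₂ with 𝔭₁ ≠ 𝔭₂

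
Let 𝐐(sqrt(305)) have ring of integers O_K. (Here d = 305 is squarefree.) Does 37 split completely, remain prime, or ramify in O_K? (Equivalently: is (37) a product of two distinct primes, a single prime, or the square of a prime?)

d = 305 ≡ 1 (mod 4), so O_K = ℤ[(1+√305)/2] and disc(K) = d = 305.
37 ∤ 305, so 37 is unramified.
Compute (305/37) via Euler: 9^((37-1)/2) mod 37 = 1, so (305/37) = 1.
d is a quadratic residue mod p, hence 37 splits in O_K.

37 splits in O_K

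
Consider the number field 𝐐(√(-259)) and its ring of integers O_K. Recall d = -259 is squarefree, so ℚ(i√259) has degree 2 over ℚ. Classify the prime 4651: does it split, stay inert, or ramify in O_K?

Since -259 ≡ 1 mod 4, the ring of integers is ℤ[(1+√-259)/2] with discriminant -259.
Since gcd(4651, -259) = 1 the prime 4651 does not ramify.
Compute (-259/4651) via Euler: 4392^((4651-1)/2) mod 4651 = 4650, so (-259/4651) = -1.
Legendre symbol -1 ⇒ 4651 is inert.

4651 remains inert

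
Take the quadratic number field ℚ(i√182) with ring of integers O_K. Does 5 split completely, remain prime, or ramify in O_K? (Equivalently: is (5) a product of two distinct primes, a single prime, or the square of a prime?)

d = -182 ≡ 2 (mod 4), so O_K = ℤ[√-182] and disc(K) = 4d = -728.
Since gcd(5, -728) = 1 the prime 5 does not ramify.
Legendre symbol by Euler's criterion: (-182/5) ≡ (-182)^2 ≡ 4 (mod 5), i.e. (-182/5) = -1.
d is a non-residue mod p, hence 5 remains inert in O_K.

p is inert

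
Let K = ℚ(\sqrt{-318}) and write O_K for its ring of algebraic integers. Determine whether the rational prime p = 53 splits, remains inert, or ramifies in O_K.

-318 mod 4 = 2, hence disc K = 4·(-318) = -1272 and O_K = ℤ[√-318].
disc(K) = -1272 = 53·(-24), so p = 53 is ramified.

ramified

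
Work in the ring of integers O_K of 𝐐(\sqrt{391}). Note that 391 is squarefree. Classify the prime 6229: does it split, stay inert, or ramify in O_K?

d = 391 ≡ 3 (mod 4), so O_K = ℤ[√391] and disc(K) = 4d = 1564.
disc(K) = 1564 is not divisible by 6229; 6229 is unramified.
Legendre symbol by Euler's criterion: (391/6229) ≡ 391^3114 ≡ 1 (mod 6229), i.e. (391/6229) = 1.
d is a quadratic residue mod p, hence 6229 splits in O_K.

6229 splits in O_K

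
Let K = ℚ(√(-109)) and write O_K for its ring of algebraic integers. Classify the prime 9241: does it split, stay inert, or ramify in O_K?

Since -109 ≢ 1 mod 4, the ring of integers is ℤ[√-109] with discriminant 4·(-109) = -436.
9241 ∤ -436, so 9241 is unramified.
Euler's criterion: (-109)^4620 mod 9241 = 9240. Thus (-109|9241) = -1.
d is a non-residue mod p, hence 9241 remains inert in O_K.

p is inert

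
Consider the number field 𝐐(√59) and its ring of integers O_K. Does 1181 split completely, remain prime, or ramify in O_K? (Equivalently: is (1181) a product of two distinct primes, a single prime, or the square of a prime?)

p splits

Since 59 ≢ 1 mod 4, the ring of integers is ℤ[√59] with discriminant 4·59 = 236.
1181 ∤ 236, so 1181 is unramified.
(59/1181) = 59^590 mod 1181 = 1, giving Legendre symbol 1.
Legendre symbol 1 ⇒ 1181 is split.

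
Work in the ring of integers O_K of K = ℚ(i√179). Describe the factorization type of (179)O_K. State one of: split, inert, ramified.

d = -179 ≡ 1 (mod 4), so O_K = ℤ[(1+√-179)/2] and disc(K) = d = -179.
179 divides disc(K) = -179, so 179 ramifies.

ramifies in O_K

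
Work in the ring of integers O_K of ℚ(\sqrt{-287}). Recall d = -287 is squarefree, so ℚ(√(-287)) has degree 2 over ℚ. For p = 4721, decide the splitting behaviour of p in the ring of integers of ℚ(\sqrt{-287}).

d = -287 ≡ 1 (mod 4), so O_K = ℤ[(1+√-287)/2] and disc(K) = d = -287.
Since gcd(4721, -287) = 1 the prime 4721 does not ramify.
Legendre symbol by Euler's criterion: (-287/4721) ≡ (-287)^2360 ≡ 1 (mod 4721), i.e. (-287/4721) = 1.
d is a quadratic residue mod p, hence 4721 splits in O_K.

4721 splits in O_K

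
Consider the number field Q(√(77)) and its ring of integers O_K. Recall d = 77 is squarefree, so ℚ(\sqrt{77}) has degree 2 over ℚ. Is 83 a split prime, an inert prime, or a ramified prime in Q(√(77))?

d = 77 ≡ 1 (mod 4), so O_K = ℤ[(1+√77)/2] and disc(K) = d = 77.
disc(K) = 77 is not divisible by 83; 83 is unramified.
Legendre symbol by Euler's criterion: (77/83) ≡ 77^41 ≡ 1 (mod 83), i.e. (77/83) = 1.
Legendre symbol 1 ⇒ 83 is split.

83 splits in O_K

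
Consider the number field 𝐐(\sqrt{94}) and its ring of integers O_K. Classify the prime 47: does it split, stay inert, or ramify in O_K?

d = 94 ≡ 2 (mod 4), so O_K = ℤ[√94] and disc(K) = 4d = 376.
disc(K) = 376 = 47·8, so p = 47 is ramified.

ramified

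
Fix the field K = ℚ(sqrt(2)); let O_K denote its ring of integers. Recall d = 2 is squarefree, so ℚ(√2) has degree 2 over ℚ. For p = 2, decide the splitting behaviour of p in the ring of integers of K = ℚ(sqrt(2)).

d = 2 ≡ 2 (mod 4), so O_K = ℤ[√2] and disc(K) = 4d = 8.
2 divides disc(K) = 8, so 2 ramifies.

ramifies in O_K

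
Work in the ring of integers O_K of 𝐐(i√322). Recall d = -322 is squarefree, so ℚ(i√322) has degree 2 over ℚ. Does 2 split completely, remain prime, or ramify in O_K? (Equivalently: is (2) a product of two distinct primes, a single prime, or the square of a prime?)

p ramifies

Since -322 ≢ 1 mod 4, the ring of integers is ℤ[√-322] with discriminant 4·(-322) = -1288.
Ramification test: 2 | -1288. The prime 2 ramifies in K.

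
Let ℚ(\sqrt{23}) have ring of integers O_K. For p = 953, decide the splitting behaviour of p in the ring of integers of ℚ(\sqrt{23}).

Since 23 ≢ 1 mod 4, the ring of integers is ℤ[√23] with discriminant 4·23 = 92.
953 ∤ 92, so 953 is unramified.
Compute (23/953) via Euler: 23^((953-1)/2) mod 953 = 952, so (23/953) = -1.
Legendre symbol -1 ⇒ 953 is inert.

inert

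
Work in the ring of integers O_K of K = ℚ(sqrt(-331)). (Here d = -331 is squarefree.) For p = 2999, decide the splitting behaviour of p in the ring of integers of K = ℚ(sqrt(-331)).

d = -331 ≡ 1 (mod 4), so O_K = ℤ[(1+√-331)/2] and disc(K) = d = -331.
Since gcd(2999, -331) = 1 the prime 2999 does not ramify.
Compute (-331/2999) via Euler: 2668^((2999-1)/2) mod 2999 = 1, so (-331/2999) = 1.
(-331/2999) = 1, so 2999 splits.

2999 splits in O_K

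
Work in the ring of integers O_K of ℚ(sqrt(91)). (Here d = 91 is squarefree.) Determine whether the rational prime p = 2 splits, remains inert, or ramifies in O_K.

Since 91 ≢ 1 mod 4, the ring of integers is ℤ[√91] with discriminant 4·91 = 364.
Ramification test: 2 | 364. The prime 2 ramifies in K.

ramified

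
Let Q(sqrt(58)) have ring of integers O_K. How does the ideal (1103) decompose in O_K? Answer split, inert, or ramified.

d = 58 ≡ 2 (mod 4), so O_K = ℤ[√58] and disc(K) = 4d = 232.
disc(K) = 232 is not divisible by 1103; 1103 is unramified.
Euler's criterion: 58^551 mod 1103 = 1. Thus (58|1103) = 1.
Legendre symbol 1 ⇒ 1103 is split.

1103 splits in O_K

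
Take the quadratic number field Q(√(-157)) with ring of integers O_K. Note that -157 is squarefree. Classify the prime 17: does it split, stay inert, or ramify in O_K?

split

Since -157 ≢ 1 mod 4, the ring of integers is ℤ[√-157] with discriminant 4·(-157) = -628.
17 ∤ -628, so 17 is unramified.
Compute (-157/17) via Euler: 13^((17-1)/2) mod 17 = 1, so (-157/17) = 1.
Legendre symbol 1 ⇒ 17 is split.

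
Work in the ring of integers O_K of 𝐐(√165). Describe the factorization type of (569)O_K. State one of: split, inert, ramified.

Since 165 ≡ 1 mod 4, the ring of integers is ℤ[(1+√165)/2] with discriminant 165.
Since gcd(569, 165) = 1 the prime 569 does not ramify.
Euler's criterion: 165^284 mod 569 = 1. Thus (165|569) = 1.
Legendre symbol 1 ⇒ 569 is split.

split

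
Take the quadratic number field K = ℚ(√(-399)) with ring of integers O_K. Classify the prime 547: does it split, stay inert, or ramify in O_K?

p is inert

Since -399 ≡ 1 mod 4, the ring of integers is ℤ[(1+√-399)/2] with discriminant -399.
Since gcd(547, -399) = 1 the prime 547 does not ramify.
Legendre symbol by Euler's criterion: (-399/547) ≡ (-399)^273 ≡ 546 (mod 547), i.e. (-399/547) = -1.
(-399/547) = -1, so 547 is inert.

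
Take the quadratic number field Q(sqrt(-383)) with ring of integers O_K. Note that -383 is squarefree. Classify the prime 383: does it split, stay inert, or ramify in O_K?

383 is ramified

Since -383 ≡ 1 mod 4, the ring of integers is ℤ[(1+√-383)/2] with discriminant -383.
Ramification test: 383 | -383. The prime 383 ramifies in K.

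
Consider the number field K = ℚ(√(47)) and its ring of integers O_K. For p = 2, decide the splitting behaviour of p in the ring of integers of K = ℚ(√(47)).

47 mod 4 = 3, hence disc K = 4·47 = 188 and O_K = ℤ[√47].
Ramification test: 2 | 188. The prime 2 ramifies in K.

2 is ramified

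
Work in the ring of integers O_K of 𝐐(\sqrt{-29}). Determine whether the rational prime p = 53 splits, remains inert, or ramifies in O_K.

Since -29 ≢ 1 mod 4, the ring of integers is ℤ[√-29] with discriminant 4·(-29) = -116.
disc(K) = -116 is not divisible by 53; 53 is unramified.
Legendre symbol by Euler's criterion: (-29/53) ≡ (-29)^26 ≡ 1 (mod 53), i.e. (-29/53) = 1.
d is a quadratic residue mod p, hence 53 splits in O_K.

split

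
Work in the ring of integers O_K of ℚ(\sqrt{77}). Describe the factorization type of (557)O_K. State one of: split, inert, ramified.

inert — (557) stays prime in O_K

77 mod 4 = 1, hence disc K = 77 and O_K = ℤ[(1+√77)/2].
557 ∤ 77, so 557 is unramified.
Euler's criterion: 77^278 mod 557 = 556. Thus (77|557) = -1.
d is a non-residue mod p, hence 557 remains inert in O_K.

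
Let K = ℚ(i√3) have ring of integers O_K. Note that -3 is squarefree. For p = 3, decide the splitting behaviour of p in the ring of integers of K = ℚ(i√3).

d = -3 ≡ 1 (mod 4), so O_K = ℤ[(1+√-3)/2] and disc(K) = d = -3.
disc(K) = -3 = 3·(-1), so p = 3 is ramified.

3 is ramified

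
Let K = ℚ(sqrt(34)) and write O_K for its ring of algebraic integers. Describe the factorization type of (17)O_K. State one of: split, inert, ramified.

Since 34 ≢ 1 mod 4, the ring of integers is ℤ[√34] with discriminant 4·34 = 136.
Ramification test: 17 | 136. The prime 17 ramifies in K.

ramified — (17) = 𝔭²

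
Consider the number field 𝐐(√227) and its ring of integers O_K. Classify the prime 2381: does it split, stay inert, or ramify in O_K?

d = 227 ≡ 3 (mod 4), so O_K = ℤ[√227] and disc(K) = 4d = 908.
2381 ∤ 908, so 2381 is unramified.
Legendre symbol by Euler's criterion: (227/2381) ≡ 227^1190 ≡ 2380 (mod 2381), i.e. (227/2381) = -1.
d is a non-residue mod p, hence 2381 remains inert in O_K.

remains prime (inert)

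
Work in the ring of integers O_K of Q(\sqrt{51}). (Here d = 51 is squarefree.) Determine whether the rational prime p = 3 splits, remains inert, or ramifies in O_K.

51 mod 4 = 3, hence disc K = 4·51 = 204 and O_K = ℤ[√51].
3 divides disc(K) = 204, so 3 ramifies.

p ramifies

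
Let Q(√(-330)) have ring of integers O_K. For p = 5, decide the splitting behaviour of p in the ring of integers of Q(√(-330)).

ramifies in O_K

d = -330 ≡ 2 (mod 4), so O_K = ℤ[√-330] and disc(K) = 4d = -1320.
5 divides disc(K) = -1320, so 5 ramifies.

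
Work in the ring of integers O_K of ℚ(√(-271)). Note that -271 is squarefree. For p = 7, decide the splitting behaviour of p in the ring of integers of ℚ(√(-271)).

p splits

d = -271 ≡ 1 (mod 4), so O_K = ℤ[(1+√-271)/2] and disc(K) = d = -271.
Since gcd(7, -271) = 1 the prime 7 does not ramify.
Compute (-271/7) via Euler: 2^((7-1)/2) mod 7 = 1, so (-271/7) = 1.
(-271/7) = 1, so 7 splits.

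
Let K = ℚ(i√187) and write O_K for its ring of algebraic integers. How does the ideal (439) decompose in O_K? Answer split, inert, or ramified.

-187 mod 4 = 1, hence disc K = -187 and O_K = ℤ[(1+√-187)/2].
disc(K) = -187 is not divisible by 439; 439 is unramified.
Legendre symbol by Euler's criterion: (-187/439) ≡ (-187)^219 ≡ 1 (mod 439), i.e. (-187/439) = 1.
(-187/439) = 1, so 439 splits.

splits completely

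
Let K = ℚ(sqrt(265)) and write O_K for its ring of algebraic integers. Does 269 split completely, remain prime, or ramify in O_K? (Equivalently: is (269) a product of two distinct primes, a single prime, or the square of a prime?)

265 mod 4 = 1, hence disc K = 265 and O_K = ℤ[(1+√265)/2].
disc(K) = 265 is not divisible by 269; 269 is unramified.
Euler's criterion: 265^134 mod 269 = 1. Thus (265|269) = 1.
d is a quadratic residue mod p, hence 269 splits in O_K.

split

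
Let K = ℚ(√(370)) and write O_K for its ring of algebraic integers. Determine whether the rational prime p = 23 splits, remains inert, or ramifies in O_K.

370 mod 4 = 2, hence disc K = 4·370 = 1480 and O_K = ℤ[√370].
Since gcd(23, 1480) = 1 the prime 23 does not ramify.
Euler's criterion: 370^11 mod 23 = 1. Thus (370|23) = 1.
d is a quadratic residue mod p, hence 23 splits in O_K.

p splits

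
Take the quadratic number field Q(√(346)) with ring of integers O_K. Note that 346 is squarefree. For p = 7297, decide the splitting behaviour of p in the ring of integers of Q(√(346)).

Since 346 ≢ 1 mod 4, the ring of integers is ℤ[√346] with discriminant 4·346 = 1384.
Since gcd(7297, 1384) = 1 the prime 7297 does not ramify.
(346/7297) = 346^3648 mod 7297 = 1, giving Legendre symbol 1.
Legendre symbol 1 ⇒ 7297 is split.

split — (7297) = 𝔭₁𝔭₂ with 𝔭₁ ≠ 𝔭₂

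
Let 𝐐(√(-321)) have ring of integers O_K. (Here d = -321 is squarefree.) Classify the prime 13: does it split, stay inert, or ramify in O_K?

split

-321 mod 4 = 3, hence disc K = 4·(-321) = -1284 and O_K = ℤ[√-321].
Since gcd(13, -1284) = 1 the prime 13 does not ramify.
Compute (-321/13) via Euler: 4^((13-1)/2) mod 13 = 1, so (-321/13) = 1.
(-321/13) = 1, so 13 splits.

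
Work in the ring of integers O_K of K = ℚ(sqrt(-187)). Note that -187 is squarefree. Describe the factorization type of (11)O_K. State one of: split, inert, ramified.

Since -187 ≡ 1 mod 4, the ring of integers is ℤ[(1+√-187)/2] with discriminant -187.
disc(K) = -187 = 11·(-17), so p = 11 is ramified.

ramified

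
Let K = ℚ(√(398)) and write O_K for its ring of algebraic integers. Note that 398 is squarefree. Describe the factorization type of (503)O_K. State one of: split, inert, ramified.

Since 398 ≢ 1 mod 4, the ring of integers is ℤ[√398] with discriminant 4·398 = 1592.
disc(K) = 1592 is not divisible by 503; 503 is unramified.
Compute (398/503) via Euler: 398^((503-1)/2) mod 503 = 1, so (398/503) = 1.
d is a quadratic residue mod p, hence 503 splits in O_K.

split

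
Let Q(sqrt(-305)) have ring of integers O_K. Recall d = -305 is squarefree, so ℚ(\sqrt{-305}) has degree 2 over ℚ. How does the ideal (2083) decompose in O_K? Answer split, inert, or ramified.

2083 splits in O_K

Since -305 ≢ 1 mod 4, the ring of integers is ℤ[√-305] with discriminant 4·(-305) = -1220.
disc(K) = -1220 is not divisible by 2083; 2083 is unramified.
Euler's criterion: (-305)^1041 mod 2083 = 1. Thus (-305|2083) = 1.
d is a quadratic residue mod p, hence 2083 splits in O_K.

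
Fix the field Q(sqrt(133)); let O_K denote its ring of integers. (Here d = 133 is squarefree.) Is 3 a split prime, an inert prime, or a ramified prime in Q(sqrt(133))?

p splits

d = 133 ≡ 1 (mod 4), so O_K = ℤ[(1+√133)/2] and disc(K) = d = 133.
Since gcd(3, 133) = 1 the prime 3 does not ramify.
Legendre symbol by Euler's criterion: (133/3) ≡ 133^1 ≡ 1 (mod 3), i.e. (133/3) = 1.
d is a quadratic residue mod p, hence 3 splits in O_K.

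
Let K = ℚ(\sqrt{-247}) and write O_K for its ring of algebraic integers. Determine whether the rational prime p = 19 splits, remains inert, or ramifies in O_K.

p ramifies

-247 mod 4 = 1, hence disc K = -247 and O_K = ℤ[(1+√-247)/2].
19 divides disc(K) = -247, so 19 ramifies.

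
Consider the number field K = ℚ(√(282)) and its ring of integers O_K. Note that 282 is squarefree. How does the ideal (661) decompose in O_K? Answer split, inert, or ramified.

p is inert

d = 282 ≡ 2 (mod 4), so O_K = ℤ[√282] and disc(K) = 4d = 1128.
disc(K) = 1128 is not divisible by 661; 661 is unramified.
Euler's criterion: 282^330 mod 661 = 660. Thus (282|661) = -1.
d is a non-residue mod p, hence 661 remains inert in O_K.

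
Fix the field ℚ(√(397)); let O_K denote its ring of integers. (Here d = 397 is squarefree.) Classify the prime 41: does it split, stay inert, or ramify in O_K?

p is inert

d = 397 ≡ 1 (mod 4), so O_K = ℤ[(1+√397)/2] and disc(K) = d = 397.
41 ∤ 397, so 41 is unramified.
Legendre symbol by Euler's criterion: (397/41) ≡ 397^20 ≡ 40 (mod 41), i.e. (397/41) = -1.
(397/41) = -1, so 41 is inert.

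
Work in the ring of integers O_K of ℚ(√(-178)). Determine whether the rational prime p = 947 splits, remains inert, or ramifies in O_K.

Since -178 ≢ 1 mod 4, the ring of integers is ℤ[√-178] with discriminant 4·(-178) = -712.
Since gcd(947, -712) = 1 the prime 947 does not ramify.
Legendre symbol by Euler's criterion: (-178/947) ≡ (-178)^473 ≡ 1 (mod 947), i.e. (-178/947) = 1.
d is a quadratic residue mod p, hence 947 splits in O_K.

split — (947) = 𝔭₁𝔭₂ with 𝔭₁ ≠ 𝔭₂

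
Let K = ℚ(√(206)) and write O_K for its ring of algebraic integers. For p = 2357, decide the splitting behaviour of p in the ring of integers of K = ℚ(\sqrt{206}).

inert

d = 206 ≡ 2 (mod 4), so O_K = ℤ[√206] and disc(K) = 4d = 824.
disc(K) = 824 is not divisible by 2357; 2357 is unramified.
(206/2357) = 206^1178 mod 2357 = 2356, giving Legendre symbol -1.
d is a non-residue mod p, hence 2357 remains inert in O_K.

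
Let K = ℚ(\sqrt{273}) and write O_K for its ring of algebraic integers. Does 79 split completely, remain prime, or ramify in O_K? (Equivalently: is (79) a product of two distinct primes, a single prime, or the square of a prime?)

p splits

273 mod 4 = 1, hence disc K = 273 and O_K = ℤ[(1+√273)/2].
disc(K) = 273 is not divisible by 79; 79 is unramified.
Euler's criterion: 273^39 mod 79 = 1. Thus (273|79) = 1.
d is a quadratic residue mod p, hence 79 splits in O_K.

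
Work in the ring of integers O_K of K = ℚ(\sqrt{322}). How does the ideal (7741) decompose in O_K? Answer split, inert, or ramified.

322 mod 4 = 2, hence disc K = 4·322 = 1288 and O_K = ℤ[√322].
disc(K) = 1288 is not divisible by 7741; 7741 is unramified.
Compute (322/7741) via Euler: 322^((7741-1)/2) mod 7741 = 1, so (322/7741) = 1.
d is a quadratic residue mod p, hence 7741 splits in O_K.

p splits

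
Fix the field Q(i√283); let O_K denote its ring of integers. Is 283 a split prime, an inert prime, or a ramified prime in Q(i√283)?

ramified

-283 mod 4 = 1, hence disc K = -283 and O_K = ℤ[(1+√-283)/2].
Ramification test: 283 | -283. The prime 283 ramifies in K.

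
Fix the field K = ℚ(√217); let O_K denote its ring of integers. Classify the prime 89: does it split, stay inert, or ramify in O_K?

splits completely

Since 217 ≡ 1 mod 4, the ring of integers is ℤ[(1+√217)/2] with discriminant 217.
disc(K) = 217 is not divisible by 89; 89 is unramified.
Euler's criterion: 217^44 mod 89 = 1. Thus (217|89) = 1.
(217/89) = 1, so 89 splits.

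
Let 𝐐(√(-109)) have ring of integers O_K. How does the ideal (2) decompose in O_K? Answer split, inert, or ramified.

2 is ramified

Since -109 ≢ 1 mod 4, the ring of integers is ℤ[√-109] with discriminant 4·(-109) = -436.
Ramification test: 2 | -436. The prime 2 ramifies in K.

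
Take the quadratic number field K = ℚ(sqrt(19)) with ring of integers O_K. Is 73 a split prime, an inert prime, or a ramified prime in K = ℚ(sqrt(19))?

splits completely

19 mod 4 = 3, hence disc K = 4·19 = 76 and O_K = ℤ[√19].
Since gcd(73, 76) = 1 the prime 73 does not ramify.
Euler's criterion: 19^36 mod 73 = 1. Thus (19|73) = 1.
(19/73) = 1, so 73 splits.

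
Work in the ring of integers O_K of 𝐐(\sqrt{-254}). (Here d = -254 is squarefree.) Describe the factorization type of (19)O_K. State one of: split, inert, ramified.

d = -254 ≡ 2 (mod 4), so O_K = ℤ[√-254] and disc(K) = 4d = -1016.
Since gcd(19, -1016) = 1 the prime 19 does not ramify.
Euler's criterion: (-254)^9 mod 19 = 18. Thus (-254|19) = -1.
d is a non-residue mod p, hence 19 remains inert in O_K.

inert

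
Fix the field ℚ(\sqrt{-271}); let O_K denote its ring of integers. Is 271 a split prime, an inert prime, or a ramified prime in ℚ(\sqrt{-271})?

d = -271 ≡ 1 (mod 4), so O_K = ℤ[(1+√-271)/2] and disc(K) = d = -271.
271 divides disc(K) = -271, so 271 ramifies.

271 is ramified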